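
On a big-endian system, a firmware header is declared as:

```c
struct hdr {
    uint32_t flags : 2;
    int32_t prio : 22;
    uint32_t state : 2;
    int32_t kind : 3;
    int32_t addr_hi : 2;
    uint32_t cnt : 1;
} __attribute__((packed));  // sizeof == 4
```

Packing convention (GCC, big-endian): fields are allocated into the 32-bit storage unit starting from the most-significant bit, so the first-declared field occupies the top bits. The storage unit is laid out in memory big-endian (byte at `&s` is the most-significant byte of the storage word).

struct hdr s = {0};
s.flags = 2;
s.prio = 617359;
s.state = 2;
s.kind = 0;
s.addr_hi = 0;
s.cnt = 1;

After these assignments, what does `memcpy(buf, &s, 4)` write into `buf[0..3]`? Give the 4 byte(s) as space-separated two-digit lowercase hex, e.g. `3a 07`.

89 6b 8f 81

[30+:2] flags=2 & 0x3 = 0x2; word=0x80000000
[8+:22] prio=617359 & 0x3fffff = 0x96b8f; word=0x896b8f00
[6+:2] state=2 & 0x3 = 0x2; word=0x896b8f80
[3+:3] kind=0 & 0x7 = 0x0; word=0x896b8f80
[1+:2] addr_hi=0 & 0x3 = 0x0; word=0x896b8f80
[0+:1] cnt=1 & 0x1 = 0x1; word=0x896b8f81
word = 0x896b8f81 → big-endian bytes:
  [0]=0x89  [1]=0x6b  [2]=0x8f  [3]=0x81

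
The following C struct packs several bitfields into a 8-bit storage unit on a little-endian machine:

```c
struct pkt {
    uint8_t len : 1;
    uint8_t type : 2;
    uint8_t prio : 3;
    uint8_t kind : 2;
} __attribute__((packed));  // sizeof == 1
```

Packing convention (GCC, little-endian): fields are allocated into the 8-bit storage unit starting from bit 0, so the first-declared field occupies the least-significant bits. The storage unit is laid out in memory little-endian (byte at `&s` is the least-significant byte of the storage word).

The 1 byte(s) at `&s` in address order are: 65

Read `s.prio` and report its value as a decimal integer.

4

[0]=0x65 (little-endian) → word 0x65
len:1 @ bit 0 → (0x65>>0)&0x1 = 0x1
type:2 @ bit 1 → (0x65>>1)&0x3 = 0x2
prio:3 @ bit 3 → (0x65>>3)&0x7 = 0x4  ←
kind:2 @ bit 6 → (0x65>>6)&0x3 = 0x1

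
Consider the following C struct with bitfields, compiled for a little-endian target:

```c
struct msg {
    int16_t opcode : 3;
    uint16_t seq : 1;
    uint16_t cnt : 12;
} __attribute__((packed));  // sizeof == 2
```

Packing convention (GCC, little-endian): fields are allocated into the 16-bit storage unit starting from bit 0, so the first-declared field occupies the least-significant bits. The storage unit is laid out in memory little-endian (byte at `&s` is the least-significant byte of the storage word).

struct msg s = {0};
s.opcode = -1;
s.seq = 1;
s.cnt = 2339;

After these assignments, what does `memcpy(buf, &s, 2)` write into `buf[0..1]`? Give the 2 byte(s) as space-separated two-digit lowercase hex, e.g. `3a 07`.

3f 92

opcode (3b) val=-1 bits=0x7 at bit 0: 0x0007
seq (1b) val=1 bits=0x1 at bit 3: 0x000f
cnt (12b) val=2339 bits=0x923 at bit 4: 0x923f
word = 0x923f → little-endian bytes:
  [0]=0x3f  [1]=0x92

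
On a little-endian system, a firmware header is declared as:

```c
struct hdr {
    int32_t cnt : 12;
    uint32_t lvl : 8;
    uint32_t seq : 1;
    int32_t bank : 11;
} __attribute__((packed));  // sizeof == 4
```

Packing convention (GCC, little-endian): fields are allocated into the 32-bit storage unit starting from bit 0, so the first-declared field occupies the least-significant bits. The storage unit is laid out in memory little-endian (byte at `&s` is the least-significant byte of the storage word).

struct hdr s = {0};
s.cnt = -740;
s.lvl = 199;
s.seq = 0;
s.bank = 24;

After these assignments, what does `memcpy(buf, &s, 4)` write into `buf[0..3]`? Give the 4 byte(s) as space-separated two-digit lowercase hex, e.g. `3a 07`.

1c 7d 0c 03

[0+:12] cnt=-740 & 0xfff = 0xd1c; word=0x00000d1c
[12+:8] lvl=199 & 0xff = 0xc7; word=0x000c7d1c
[20+:1] seq=0 & 0x1 = 0x0; word=0x000c7d1c
[21+:11] bank=24 & 0x7ff = 0x18; word=0x030c7d1c
word = 0x030c7d1c → little-endian bytes:
  [0]=0x1c  [1]=0x7d  [2]=0x0c  [3]=0x03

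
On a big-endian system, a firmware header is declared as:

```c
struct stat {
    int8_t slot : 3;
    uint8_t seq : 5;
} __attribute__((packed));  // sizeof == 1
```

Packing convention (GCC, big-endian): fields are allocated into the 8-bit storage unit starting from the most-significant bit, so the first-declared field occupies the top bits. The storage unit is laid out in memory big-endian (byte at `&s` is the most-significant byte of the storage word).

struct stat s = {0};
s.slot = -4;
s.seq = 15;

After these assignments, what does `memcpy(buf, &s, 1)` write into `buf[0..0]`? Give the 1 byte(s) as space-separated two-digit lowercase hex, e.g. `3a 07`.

slot:3 = -4 → 0x4 << 5 → word 0x80
seq:5 = 15 → 0xf << 0 → word 0x8f
word = 0x8f → big-endian bytes:
  [0]=0x8f

8f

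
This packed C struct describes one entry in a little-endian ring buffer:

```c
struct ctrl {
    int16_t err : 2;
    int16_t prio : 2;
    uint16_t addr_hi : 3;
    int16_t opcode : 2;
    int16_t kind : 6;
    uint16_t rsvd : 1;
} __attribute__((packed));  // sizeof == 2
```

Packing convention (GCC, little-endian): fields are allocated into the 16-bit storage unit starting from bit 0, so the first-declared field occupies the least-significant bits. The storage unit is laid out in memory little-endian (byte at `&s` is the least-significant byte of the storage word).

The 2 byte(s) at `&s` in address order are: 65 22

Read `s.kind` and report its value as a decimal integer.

17

[0]=0x65 [1]=0x22 (little-endian) → word 0x2265
err [0+:2] = (word>>0) & 0x3 = 1
prio [2+:2] = (word>>2) & 0x3 = 1
addr_hi [4+:3] = (word>>4) & 0x7 = 6
opcode [7+:2] = (word>>7) & 0x3 = 0
kind [9+:6] = (word>>9) & 0x3f = 17  ←
rsvd [15+:1] = (word>>15) & 0x1 = 0
kind signed 6b, MSB=0: value = 17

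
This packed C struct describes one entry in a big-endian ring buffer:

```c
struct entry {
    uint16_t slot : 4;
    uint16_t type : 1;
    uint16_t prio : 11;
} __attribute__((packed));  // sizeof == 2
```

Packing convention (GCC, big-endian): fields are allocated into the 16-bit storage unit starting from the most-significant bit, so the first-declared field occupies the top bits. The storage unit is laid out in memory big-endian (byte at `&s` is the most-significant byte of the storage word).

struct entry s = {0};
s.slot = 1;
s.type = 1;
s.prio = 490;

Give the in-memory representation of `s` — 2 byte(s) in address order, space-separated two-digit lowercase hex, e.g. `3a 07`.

[12+:4] slot=1 & 0xf = 0x1; word=0x1000
[11+:1] type=1 & 0x1 = 0x1; word=0x1800
[0+:11] prio=490 & 0x7ff = 0x1ea; word=0x19ea
word = 0x19ea → big-endian bytes:
  [0]=0x19  [1]=0xea

19 ea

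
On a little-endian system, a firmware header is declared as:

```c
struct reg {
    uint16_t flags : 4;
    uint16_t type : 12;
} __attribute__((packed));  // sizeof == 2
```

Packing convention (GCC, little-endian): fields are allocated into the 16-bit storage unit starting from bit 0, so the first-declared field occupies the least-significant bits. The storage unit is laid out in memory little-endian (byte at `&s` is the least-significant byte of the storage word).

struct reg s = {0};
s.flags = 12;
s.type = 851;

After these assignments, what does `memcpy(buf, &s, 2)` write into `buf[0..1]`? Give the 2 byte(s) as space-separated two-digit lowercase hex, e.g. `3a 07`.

flags:4 = 12 → 0xc << 0 → word 0x000c
type:12 = 851 → 0x353 << 4 → word 0x353c
word = 0x353c → little-endian bytes:
  [0]=0x3c  [1]=0x35

3c 35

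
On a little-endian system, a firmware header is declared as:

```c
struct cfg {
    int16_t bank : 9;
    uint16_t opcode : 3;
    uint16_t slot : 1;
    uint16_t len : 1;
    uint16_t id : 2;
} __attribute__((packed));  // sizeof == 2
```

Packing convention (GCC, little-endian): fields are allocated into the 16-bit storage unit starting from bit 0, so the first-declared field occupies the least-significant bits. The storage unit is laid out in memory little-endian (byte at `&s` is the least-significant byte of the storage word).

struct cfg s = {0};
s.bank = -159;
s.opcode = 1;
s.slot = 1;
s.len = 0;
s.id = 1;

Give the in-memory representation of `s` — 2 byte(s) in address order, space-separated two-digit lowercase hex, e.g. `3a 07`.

bank:9 = -159 → 0x161 << 0 → word 0x0161
opcode:3 = 1 → 0x1 << 9 → word 0x0361
slot:1 = 1 → 0x1 << 12 → word 0x1361
len:1 = 0 → 0x0 << 13 → word 0x1361
id:2 = 1 → 0x1 << 14 → word 0x5361
word = 0x5361 → little-endian bytes:
  [0]=0x61  [1]=0x53

61 53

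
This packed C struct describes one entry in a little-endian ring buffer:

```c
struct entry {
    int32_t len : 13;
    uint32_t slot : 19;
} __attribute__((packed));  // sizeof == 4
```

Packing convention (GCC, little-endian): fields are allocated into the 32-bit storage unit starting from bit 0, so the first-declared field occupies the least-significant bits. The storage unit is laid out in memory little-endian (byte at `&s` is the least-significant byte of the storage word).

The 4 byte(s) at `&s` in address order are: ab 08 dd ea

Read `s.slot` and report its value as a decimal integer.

[0]=0xab [1]=0x08 [2]=0xdd [3]=0xea (little-endian) → word 0xeadd08ab
len:13 @ bit 0 → (0xeadd08ab>>0)&0x1fff = 0x8ab
slot:19 @ bit 13 → (0xeadd08ab>>13)&0x7ffff = 0x756e8  ←

481000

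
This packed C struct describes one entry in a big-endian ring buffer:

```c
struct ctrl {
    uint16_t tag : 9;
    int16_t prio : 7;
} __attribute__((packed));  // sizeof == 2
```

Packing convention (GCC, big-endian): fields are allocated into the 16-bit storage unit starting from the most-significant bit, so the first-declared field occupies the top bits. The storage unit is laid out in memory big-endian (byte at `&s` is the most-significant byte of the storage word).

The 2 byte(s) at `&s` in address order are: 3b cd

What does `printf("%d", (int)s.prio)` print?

-51

[0]=0x3b [1]=0xcd (big-endian) → word 0x3bcd
tag:9 @ bit 7 → (0x3bcd>>7)&0x1ff = 0x77
prio:7 @ bit 0 → (0x3bcd>>0)&0x7f = 0x4d  ←
prio signed 7b, MSB=1: 77 - 128 = -51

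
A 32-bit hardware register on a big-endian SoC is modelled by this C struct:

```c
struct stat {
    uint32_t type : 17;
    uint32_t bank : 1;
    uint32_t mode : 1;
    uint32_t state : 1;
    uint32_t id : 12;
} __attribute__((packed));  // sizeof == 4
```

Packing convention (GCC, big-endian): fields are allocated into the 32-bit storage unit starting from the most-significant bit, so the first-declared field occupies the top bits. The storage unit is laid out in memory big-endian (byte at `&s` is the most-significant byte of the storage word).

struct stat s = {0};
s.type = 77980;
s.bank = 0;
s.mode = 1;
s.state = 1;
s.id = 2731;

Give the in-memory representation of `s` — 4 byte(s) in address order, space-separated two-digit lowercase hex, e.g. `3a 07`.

type (17b) val=77980 bits=0x1309c at bit 15: 0x984e0000
bank (1b) val=0 bits=0x0 at bit 14: 0x984e0000
mode (1b) val=1 bits=0x1 at bit 13: 0x984e2000
state (1b) val=1 bits=0x1 at bit 12: 0x984e3000
id (12b) val=2731 bits=0xaab at bit 0: 0x984e3aab
word = 0x984e3aab → big-endian bytes:
  [0]=0x98  [1]=0x4e  [2]=0x3a  [3]=0xab

98 4e 3a ab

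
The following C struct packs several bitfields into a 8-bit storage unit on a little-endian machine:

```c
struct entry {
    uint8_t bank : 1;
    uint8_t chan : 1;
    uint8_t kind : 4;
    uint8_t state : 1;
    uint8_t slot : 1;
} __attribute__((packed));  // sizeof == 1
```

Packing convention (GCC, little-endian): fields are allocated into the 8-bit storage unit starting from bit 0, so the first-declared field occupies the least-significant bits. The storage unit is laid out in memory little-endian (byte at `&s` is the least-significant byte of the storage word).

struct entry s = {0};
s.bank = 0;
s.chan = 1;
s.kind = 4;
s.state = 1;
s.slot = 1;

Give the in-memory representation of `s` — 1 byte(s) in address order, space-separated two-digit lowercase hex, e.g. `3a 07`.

d2

bank (1b) val=0 bits=0x0 at bit 0: 0x00
chan (1b) val=1 bits=0x1 at bit 1: 0x02
kind (4b) val=4 bits=0x4 at bit 2: 0x12
state (1b) val=1 bits=0x1 at bit 6: 0x52
slot (1b) val=1 bits=0x1 at bit 7: 0xd2
word = 0xd2 → little-endian bytes:
  [0]=0xd2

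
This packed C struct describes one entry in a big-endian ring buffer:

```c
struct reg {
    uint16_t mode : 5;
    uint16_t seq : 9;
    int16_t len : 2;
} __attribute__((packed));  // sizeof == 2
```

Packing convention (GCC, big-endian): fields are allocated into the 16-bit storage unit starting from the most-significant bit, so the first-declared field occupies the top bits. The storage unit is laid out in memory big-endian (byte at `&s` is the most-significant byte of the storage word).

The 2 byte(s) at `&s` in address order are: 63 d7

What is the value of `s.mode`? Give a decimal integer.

12

[0]=0x63 [1]=0xd7 (big-endian) → word 0x63d7
mode:5 @ bit 11 → (0x63d7>>11)&0x1f = 0xc  ←
seq:9 @ bit 2 → (0x63d7>>2)&0x1ff = 0xf5
len:2 @ bit 0 → (0x63d7>>0)&0x3 = 0x3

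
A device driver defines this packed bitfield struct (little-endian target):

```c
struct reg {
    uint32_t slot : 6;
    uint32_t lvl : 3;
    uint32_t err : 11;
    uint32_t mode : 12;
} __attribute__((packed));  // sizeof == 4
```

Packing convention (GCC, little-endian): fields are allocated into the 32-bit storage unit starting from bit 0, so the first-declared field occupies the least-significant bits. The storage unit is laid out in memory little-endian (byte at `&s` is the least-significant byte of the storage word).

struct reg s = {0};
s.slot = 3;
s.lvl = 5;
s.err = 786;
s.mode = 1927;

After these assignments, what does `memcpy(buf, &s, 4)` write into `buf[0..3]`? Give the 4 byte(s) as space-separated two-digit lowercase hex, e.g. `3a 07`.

43 25 76 78

slot:6 = 3 → 0x3 << 0 → word 0x00000003
lvl:3 = 5 → 0x5 << 6 → word 0x00000143
err:11 = 786 → 0x312 << 9 → word 0x00062543
mode:12 = 1927 → 0x787 << 20 → word 0x78762543
word = 0x78762543 → little-endian bytes:
  [0]=0x43  [1]=0x25  [2]=0x76  [3]=0x78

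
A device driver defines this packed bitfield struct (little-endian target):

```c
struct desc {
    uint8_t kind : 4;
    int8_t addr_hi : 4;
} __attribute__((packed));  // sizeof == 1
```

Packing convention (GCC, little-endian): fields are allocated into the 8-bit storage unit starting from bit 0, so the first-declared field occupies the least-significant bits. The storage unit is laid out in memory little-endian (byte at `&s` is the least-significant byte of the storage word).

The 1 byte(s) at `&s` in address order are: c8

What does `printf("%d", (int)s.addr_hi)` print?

-4

[0]=0xc8 (little-endian) → word 0xc8
kind:4 @ bit 0 → (0xc8>>0)&0xf = 0x8
addr_hi:4 @ bit 4 → (0xc8>>4)&0xf = 0xc  ←
addr_hi signed 4b, MSB=1: 12 - 16 = -4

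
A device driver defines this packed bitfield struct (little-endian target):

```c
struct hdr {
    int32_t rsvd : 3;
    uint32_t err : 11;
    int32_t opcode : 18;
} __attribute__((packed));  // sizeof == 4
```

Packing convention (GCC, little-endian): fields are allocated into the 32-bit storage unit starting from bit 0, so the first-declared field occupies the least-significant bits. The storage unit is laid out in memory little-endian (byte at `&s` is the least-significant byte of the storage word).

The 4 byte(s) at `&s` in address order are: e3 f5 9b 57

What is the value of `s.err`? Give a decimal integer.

1724

[0]=0xe3 [1]=0xf5 [2]=0x9b [3]=0x57 (little-endian) → word 0x579bf5e3
rsvd:3 @ bit 0 → (0x579bf5e3>>0)&0x7 = 0x3
err:11 @ bit 3 → (0x579bf5e3>>3)&0x7ff = 0x6bc  ←
opcode:18 @ bit 14 → (0x579bf5e3>>14)&0x3ffff = 0x15e6f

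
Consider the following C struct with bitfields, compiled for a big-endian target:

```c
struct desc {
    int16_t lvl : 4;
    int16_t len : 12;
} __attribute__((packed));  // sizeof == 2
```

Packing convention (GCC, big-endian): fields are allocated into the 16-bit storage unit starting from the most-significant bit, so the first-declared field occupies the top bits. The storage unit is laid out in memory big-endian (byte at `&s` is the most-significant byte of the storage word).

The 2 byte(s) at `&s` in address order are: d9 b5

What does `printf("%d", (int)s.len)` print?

-1611

[0]=0xd9 [1]=0xb5 (big-endian) → word 0xd9b5
lvl [12+:4] = (word>>12) & 0xf = 13
len [0+:12] = (word>>0) & 0xfff = 2485  ←
len signed 12b, MSB=1: 2485 - 4096 = -1611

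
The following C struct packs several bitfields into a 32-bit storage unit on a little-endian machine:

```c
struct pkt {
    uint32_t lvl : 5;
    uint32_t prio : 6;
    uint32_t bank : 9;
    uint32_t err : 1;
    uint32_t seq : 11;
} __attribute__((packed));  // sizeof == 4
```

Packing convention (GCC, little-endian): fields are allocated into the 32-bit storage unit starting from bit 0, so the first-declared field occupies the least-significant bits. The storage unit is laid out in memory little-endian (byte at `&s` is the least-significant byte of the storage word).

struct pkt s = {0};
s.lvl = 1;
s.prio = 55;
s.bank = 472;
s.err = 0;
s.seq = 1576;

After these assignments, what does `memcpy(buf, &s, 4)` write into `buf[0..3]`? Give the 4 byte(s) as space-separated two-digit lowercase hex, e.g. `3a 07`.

lvl (5b) val=1 bits=0x1 at bit 0: 0x00000001
prio (6b) val=55 bits=0x37 at bit 5: 0x000006e1
bank (9b) val=472 bits=0x1d8 at bit 11: 0x000ec6e1
err (1b) val=0 bits=0x0 at bit 20: 0x000ec6e1
seq (11b) val=1576 bits=0x628 at bit 21: 0xc50ec6e1
word = 0xc50ec6e1 → little-endian bytes:
  [0]=0xe1  [1]=0xc6  [2]=0x0e  [3]=0xc5

e1 c6 0e c5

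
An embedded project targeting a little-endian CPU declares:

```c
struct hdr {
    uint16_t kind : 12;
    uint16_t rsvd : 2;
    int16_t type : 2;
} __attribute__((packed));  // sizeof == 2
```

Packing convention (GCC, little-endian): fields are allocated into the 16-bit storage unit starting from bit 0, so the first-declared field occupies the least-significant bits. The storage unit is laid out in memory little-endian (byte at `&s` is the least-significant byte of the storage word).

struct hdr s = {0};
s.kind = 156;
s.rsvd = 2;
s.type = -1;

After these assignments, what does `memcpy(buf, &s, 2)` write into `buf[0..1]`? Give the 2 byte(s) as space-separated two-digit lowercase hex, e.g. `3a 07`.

kind:12 = 156 → 0x9c << 0 → word 0x009c
rsvd:2 = 2 → 0x2 << 12 → word 0x209c
type:2 = -1 → 0x3 << 14 → word 0xe09c
word = 0xe09c → little-endian bytes:
  [0]=0x9c  [1]=0xe0

9c e0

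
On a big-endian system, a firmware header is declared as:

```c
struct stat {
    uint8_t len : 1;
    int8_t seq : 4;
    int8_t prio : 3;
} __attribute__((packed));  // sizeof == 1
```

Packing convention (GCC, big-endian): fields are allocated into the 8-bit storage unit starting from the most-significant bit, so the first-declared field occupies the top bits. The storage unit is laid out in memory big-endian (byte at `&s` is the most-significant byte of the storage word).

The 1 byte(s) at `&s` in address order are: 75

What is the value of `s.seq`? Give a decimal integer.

-2

[0]=0x75 (big-endian) → word 0x75
len [7+:1] = (word>>7) & 0x1 = 0
seq [3+:4] = (word>>3) & 0xf = 14  ←
prio [0+:3] = (word>>0) & 0x7 = 5
seq signed 4b, MSB=1: 14 - 16 = -2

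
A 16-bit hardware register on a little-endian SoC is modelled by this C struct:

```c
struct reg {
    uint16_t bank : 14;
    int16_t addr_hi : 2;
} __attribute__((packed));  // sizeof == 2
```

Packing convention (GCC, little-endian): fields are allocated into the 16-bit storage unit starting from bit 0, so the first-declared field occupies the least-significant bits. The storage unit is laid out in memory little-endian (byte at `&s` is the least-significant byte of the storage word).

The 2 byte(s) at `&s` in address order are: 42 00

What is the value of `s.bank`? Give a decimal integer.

66

[0]=0x42 [1]=0x00 (little-endian) → word 0x0042
bank [0+:14] = (word>>0) & 0x3fff = 66  ←
addr_hi [14+:2] = (word>>14) & 0x3 = 0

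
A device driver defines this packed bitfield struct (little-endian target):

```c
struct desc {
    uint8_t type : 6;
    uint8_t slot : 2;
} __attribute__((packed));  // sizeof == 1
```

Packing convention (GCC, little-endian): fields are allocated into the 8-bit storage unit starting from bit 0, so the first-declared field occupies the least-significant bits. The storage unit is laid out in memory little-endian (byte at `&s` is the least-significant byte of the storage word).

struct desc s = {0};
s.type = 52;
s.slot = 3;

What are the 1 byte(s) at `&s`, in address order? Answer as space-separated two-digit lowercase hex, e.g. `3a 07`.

f4

[0+:6] type=52 & 0x3f = 0x34; word=0x34
[6+:2] slot=3 & 0x3 = 0x3; word=0xf4
word = 0xf4 → little-endian bytes:
  [0]=0xf4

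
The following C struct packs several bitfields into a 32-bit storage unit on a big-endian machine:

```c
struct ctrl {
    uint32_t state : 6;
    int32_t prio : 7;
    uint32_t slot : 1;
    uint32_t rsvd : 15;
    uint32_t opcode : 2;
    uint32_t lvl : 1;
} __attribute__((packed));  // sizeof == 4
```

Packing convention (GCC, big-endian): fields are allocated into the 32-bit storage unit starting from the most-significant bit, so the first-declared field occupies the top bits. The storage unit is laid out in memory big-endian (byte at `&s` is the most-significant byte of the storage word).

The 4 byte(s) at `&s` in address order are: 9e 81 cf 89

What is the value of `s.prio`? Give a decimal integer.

-48

[0]=0x9e [1]=0x81 [2]=0xcf [3]=0x89 (big-endian) → word 0x9e81cf89
state [26+:6] = (word>>26) & 0x3f = 39
prio [19+:7] = (word>>19) & 0x7f = 80  ←
slot [18+:1] = (word>>18) & 0x1 = 0
rsvd [3+:15] = (word>>3) & 0x7fff = 14833
opcode [1+:2] = (word>>1) & 0x3 = 0
lvl [0+:1] = (word>>0) & 0x1 = 1
prio signed 7b, MSB=1: 80 - 128 = -48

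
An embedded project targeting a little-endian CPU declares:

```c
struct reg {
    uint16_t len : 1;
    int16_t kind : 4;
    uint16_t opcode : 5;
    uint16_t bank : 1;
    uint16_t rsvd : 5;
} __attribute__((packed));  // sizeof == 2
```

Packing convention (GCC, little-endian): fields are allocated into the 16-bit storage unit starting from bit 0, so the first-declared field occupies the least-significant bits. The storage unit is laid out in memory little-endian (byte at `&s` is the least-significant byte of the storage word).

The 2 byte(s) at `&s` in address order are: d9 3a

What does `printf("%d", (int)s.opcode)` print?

[0]=0xd9 [1]=0x3a (little-endian) → word 0x3ad9
len [0+:1] = (word>>0) & 0x1 = 1
kind [1+:4] = (word>>1) & 0xf = 12
opcode [5+:5] = (word>>5) & 0x1f = 22  ←
bank [10+:1] = (word>>10) & 0x1 = 0
rsvd [11+:5] = (word>>11) & 0x1f = 7

22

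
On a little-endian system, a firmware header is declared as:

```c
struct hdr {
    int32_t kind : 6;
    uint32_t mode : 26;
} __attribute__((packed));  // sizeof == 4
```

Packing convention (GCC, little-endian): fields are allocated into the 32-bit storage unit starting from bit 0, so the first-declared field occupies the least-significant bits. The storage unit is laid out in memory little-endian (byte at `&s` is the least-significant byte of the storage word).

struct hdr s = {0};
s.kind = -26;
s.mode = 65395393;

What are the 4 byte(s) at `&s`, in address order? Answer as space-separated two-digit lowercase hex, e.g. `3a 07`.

66 b0 76 f9

kind (6b) val=-26 bits=0x26 at bit 0: 0x00000026
mode (26b) val=65395393 bits=0x3e5dac1 at bit 6: 0xf976b066
word = 0xf976b066 → little-endian bytes:
  [0]=0x66  [1]=0xb0  [2]=0x76  [3]=0xf9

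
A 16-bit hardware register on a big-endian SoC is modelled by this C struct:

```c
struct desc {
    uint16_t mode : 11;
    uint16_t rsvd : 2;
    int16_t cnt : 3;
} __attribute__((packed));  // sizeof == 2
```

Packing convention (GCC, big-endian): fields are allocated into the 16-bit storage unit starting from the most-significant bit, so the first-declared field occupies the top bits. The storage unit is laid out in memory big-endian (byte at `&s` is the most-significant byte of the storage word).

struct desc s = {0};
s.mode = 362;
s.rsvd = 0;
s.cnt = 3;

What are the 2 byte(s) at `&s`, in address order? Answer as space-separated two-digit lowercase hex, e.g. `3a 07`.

mode:11 = 362 → 0x16a << 5 → word 0x2d40
rsvd:2 = 0 → 0x0 << 3 → word 0x2d40
cnt:3 = 3 → 0x3 << 0 → word 0x2d43
word = 0x2d43 → big-endian bytes:
  [0]=0x2d  [1]=0x43

2d 43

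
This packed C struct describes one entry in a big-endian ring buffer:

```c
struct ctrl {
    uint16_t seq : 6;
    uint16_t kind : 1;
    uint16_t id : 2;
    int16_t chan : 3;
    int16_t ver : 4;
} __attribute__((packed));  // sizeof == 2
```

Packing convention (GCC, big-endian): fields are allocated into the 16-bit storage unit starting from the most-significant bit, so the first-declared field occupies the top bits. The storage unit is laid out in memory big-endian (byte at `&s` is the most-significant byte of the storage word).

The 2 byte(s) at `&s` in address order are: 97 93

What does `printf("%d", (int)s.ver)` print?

[0]=0x97 [1]=0x93 (big-endian) → word 0x9793
seq:6 @ bit 10 → (0x9793>>10)&0x3f = 0x25
kind:1 @ bit 9 → (0x9793>>9)&0x1 = 0x1
id:2 @ bit 7 → (0x9793>>7)&0x3 = 0x3
chan:3 @ bit 4 → (0x9793>>4)&0x7 = 0x1
ver:4 @ bit 0 → (0x9793>>0)&0xf = 0x3  ←
ver signed 4b, MSB=0: value = 3

3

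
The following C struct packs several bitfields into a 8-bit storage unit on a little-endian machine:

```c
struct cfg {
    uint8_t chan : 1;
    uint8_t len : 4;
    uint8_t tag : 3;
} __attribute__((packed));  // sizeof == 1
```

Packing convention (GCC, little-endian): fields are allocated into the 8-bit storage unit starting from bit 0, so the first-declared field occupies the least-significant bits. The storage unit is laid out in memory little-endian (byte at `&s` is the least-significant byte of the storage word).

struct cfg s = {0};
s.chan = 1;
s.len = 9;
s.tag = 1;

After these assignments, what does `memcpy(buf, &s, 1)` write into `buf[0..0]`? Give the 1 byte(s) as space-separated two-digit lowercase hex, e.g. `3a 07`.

33

chan (1b) val=1 bits=0x1 at bit 0: 0x01
len (4b) val=9 bits=0x9 at bit 1: 0x13
tag (3b) val=1 bits=0x1 at bit 5: 0x33
word = 0x33 → little-endian bytes:
  [0]=0x33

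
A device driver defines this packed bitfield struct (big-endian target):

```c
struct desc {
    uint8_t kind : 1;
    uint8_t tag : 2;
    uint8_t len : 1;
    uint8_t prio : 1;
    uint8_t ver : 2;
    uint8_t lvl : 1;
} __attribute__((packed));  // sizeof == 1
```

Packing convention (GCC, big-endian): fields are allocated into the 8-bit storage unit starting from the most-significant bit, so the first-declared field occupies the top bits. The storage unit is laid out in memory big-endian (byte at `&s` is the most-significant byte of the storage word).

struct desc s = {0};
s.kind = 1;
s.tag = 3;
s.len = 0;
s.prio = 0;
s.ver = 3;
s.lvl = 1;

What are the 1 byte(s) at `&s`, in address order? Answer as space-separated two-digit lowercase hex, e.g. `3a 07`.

[7+:1] kind=1 & 0x1 = 0x1; word=0x80
[5+:2] tag=3 & 0x3 = 0x3; word=0xe0
[4+:1] len=0 & 0x1 = 0x0; word=0xe0
[3+:1] prio=0 & 0x1 = 0x0; word=0xe0
[1+:2] ver=3 & 0x3 = 0x3; word=0xe6
[0+:1] lvl=1 & 0x1 = 0x1; word=0xe7
word = 0xe7 → big-endian bytes:
  [0]=0xe7

e7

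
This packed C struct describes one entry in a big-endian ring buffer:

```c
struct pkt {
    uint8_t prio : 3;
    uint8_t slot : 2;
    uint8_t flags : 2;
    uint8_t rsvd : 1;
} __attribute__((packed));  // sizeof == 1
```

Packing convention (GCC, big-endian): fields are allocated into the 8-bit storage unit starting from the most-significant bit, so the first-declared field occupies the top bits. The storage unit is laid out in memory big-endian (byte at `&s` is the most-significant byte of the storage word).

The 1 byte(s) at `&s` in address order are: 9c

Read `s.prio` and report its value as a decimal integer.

4

[0]=0x9c (big-endian) → word 0x9c
prio:3 @ bit 5 → (0x9c>>5)&0x7 = 0x4  ←
slot:2 @ bit 3 → (0x9c>>3)&0x3 = 0x3
flags:2 @ bit 1 → (0x9c>>1)&0x3 = 0x2
rsvd:1 @ bit 0 → (0x9c>>0)&0x1 = 0x0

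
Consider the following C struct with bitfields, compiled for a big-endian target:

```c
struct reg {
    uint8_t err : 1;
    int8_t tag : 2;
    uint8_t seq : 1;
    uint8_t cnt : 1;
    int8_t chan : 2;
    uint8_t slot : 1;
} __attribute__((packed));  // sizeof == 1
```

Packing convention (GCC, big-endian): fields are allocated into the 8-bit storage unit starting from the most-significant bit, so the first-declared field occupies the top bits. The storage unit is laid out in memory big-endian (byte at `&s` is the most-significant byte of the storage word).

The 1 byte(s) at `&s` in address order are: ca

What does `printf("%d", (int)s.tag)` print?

[0]=0xca (big-endian) → word 0xca
err [7+:1] = (word>>7) & 0x1 = 1
tag [5+:2] = (word>>5) & 0x3 = 2  ←
seq [4+:1] = (word>>4) & 0x1 = 0
cnt [3+:1] = (word>>3) & 0x1 = 1
chan [1+:2] = (word>>1) & 0x3 = 1
slot [0+:1] = (word>>0) & 0x1 = 0
tag signed 2b, MSB=1: 2 - 4 = -2

-2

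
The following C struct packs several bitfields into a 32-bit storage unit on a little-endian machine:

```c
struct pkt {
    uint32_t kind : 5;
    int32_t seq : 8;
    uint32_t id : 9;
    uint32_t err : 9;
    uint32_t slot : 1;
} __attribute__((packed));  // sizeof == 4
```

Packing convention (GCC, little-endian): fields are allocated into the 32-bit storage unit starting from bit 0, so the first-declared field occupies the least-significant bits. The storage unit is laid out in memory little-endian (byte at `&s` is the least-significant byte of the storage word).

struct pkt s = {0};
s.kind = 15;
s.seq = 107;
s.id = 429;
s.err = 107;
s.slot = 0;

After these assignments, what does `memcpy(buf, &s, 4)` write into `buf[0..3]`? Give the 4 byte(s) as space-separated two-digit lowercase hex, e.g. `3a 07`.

[0+:5] kind=15 & 0x1f = 0xf; word=0x0000000f
[5+:8] seq=107 & 0xff = 0x6b; word=0x00000d6f
[13+:9] id=429 & 0x1ff = 0x1ad; word=0x0035ad6f
[22+:9] err=107 & 0x1ff = 0x6b; word=0x1af5ad6f
[31+:1] slot=0 & 0x1 = 0x0; word=0x1af5ad6f
word = 0x1af5ad6f → little-endian bytes:
  [0]=0x6f  [1]=0xad  [2]=0xf5  [3]=0x1a

6f ad f5 1a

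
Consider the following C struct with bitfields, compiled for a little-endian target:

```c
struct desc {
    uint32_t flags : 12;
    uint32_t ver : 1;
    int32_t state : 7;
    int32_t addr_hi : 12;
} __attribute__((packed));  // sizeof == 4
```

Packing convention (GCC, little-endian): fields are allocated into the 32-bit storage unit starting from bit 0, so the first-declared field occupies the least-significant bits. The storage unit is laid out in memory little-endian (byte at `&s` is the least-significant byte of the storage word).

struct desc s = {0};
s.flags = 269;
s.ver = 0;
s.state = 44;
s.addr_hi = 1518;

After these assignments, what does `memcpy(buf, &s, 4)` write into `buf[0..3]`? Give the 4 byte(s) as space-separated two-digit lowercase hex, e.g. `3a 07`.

flags (12b) val=269 bits=0x10d at bit 0: 0x0000010d
ver (1b) val=0 bits=0x0 at bit 12: 0x0000010d
state (7b) val=44 bits=0x2c at bit 13: 0x0005810d
addr_hi (12b) val=1518 bits=0x5ee at bit 20: 0x5ee5810d
word = 0x5ee5810d → little-endian bytes:
  [0]=0x0d  [1]=0x81  [2]=0xe5  [3]=0x5e

0d 81 e5 5e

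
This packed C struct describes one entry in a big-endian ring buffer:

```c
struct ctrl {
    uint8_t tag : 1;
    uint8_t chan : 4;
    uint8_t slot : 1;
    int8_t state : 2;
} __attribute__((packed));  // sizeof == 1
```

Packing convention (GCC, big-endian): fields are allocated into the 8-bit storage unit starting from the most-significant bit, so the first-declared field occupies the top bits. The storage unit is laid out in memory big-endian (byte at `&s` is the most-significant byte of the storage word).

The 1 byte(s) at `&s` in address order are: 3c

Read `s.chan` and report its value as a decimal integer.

[0]=0x3c (big-endian) → word 0x3c
tag [7+:1] = (word>>7) & 0x1 = 0
chan [3+:4] = (word>>3) & 0xf = 7  ←
slot [2+:1] = (word>>2) & 0x1 = 1
state [0+:2] = (word>>0) & 0x3 = 0

7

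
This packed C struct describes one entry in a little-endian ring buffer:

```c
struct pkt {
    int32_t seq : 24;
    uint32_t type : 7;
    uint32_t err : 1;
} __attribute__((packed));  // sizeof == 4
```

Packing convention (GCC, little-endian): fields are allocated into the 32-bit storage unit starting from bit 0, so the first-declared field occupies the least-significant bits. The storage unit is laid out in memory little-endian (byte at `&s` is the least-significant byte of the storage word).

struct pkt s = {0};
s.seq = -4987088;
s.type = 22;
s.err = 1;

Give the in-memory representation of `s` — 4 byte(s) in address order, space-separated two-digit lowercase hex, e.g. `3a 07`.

30 e7 b3 96

seq:24 = -4987088 → 0xb3e730 << 0 → word 0x00b3e730
type:7 = 22 → 0x16 << 24 → word 0x16b3e730
err:1 = 1 → 0x1 << 31 → word 0x96b3e730
word = 0x96b3e730 → little-endian bytes:
  [0]=0x30  [1]=0xe7  [2]=0xb3  [3]=0x96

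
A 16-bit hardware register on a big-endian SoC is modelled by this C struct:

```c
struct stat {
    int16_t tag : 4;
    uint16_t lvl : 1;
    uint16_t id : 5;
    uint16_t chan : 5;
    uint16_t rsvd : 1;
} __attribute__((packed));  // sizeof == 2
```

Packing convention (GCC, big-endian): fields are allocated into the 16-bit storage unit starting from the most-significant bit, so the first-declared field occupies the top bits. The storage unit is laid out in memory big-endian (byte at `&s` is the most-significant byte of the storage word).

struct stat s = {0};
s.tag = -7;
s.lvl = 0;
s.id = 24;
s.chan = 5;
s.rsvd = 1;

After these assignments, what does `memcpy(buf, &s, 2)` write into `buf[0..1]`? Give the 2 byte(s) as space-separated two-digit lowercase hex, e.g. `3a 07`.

96 0b

[12+:4] tag=-7 & 0xf = 0x9; word=0x9000
[11+:1] lvl=0 & 0x1 = 0x0; word=0x9000
[6+:5] id=24 & 0x1f = 0x18; word=0x9600
[1+:5] chan=5 & 0x1f = 0x5; word=0x960a
[0+:1] rsvd=1 & 0x1 = 0x1; word=0x960b
word = 0x960b → big-endian bytes:
  [0]=0x96  [1]=0x0b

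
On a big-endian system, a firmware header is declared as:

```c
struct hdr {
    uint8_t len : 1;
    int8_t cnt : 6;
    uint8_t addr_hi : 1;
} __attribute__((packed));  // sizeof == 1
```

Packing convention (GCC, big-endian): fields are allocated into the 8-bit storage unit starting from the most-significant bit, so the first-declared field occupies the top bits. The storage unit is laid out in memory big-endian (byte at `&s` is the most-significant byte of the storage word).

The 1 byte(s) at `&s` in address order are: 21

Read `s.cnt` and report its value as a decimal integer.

16

[0]=0x21 (big-endian) → word 0x21
len [7+:1] = (word>>7) & 0x1 = 0
cnt [1+:6] = (word>>1) & 0x3f = 16  ←
addr_hi [0+:1] = (word>>0) & 0x1 = 1
cnt signed 6b, MSB=0: value = 16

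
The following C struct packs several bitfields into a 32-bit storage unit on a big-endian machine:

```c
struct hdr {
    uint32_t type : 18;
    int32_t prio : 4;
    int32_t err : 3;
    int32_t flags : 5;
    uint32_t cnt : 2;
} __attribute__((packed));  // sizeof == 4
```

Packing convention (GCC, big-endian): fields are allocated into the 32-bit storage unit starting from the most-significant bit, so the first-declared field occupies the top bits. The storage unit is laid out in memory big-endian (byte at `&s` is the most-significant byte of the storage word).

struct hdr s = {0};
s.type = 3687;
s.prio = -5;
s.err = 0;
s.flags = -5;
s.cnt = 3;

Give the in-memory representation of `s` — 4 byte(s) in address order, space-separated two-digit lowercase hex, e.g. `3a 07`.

type:18 = 3687 → 0xe67 << 14 → word 0x0399c000
prio:4 = -5 → 0xb << 10 → word 0x0399ec00
err:3 = 0 → 0x0 << 7 → word 0x0399ec00
flags:5 = -5 → 0x1b << 2 → word 0x0399ec6c
cnt:2 = 3 → 0x3 << 0 → word 0x0399ec6f
word = 0x0399ec6f → big-endian bytes:
  [0]=0x03  [1]=0x99  [2]=0xec  [3]=0x6f

03 99 ec 6f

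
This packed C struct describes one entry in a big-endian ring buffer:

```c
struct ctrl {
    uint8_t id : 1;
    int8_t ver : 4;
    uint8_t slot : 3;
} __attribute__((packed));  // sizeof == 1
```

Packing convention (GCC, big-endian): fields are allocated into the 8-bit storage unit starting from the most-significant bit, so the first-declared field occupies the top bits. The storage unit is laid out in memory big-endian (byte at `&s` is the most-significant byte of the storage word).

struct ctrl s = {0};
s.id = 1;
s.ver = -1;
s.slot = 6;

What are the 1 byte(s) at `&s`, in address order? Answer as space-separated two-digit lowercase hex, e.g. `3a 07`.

fe

[7+:1] id=1 & 0x1 = 0x1; word=0x80
[3+:4] ver=-1 & 0xf = 0xf; word=0xf8
[0+:3] slot=6 & 0x7 = 0x6; word=0xfe
word = 0xfe → big-endian bytes:
  [0]=0xfe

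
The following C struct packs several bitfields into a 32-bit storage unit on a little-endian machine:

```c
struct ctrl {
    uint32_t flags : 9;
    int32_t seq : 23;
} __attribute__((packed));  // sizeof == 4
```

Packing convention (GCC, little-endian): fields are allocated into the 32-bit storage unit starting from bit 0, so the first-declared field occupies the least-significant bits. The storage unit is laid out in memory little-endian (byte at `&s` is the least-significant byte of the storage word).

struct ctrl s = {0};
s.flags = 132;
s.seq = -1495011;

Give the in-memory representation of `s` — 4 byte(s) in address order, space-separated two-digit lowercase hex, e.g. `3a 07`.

84 3a 60 d2

flags (9b) val=132 bits=0x84 at bit 0: 0x00000084
seq (23b) val=-1495011 bits=0x69301d at bit 9: 0xd2603a84
word = 0xd2603a84 → little-endian bytes:
  [0]=0x84  [1]=0x3a  [2]=0x60  [3]=0xd2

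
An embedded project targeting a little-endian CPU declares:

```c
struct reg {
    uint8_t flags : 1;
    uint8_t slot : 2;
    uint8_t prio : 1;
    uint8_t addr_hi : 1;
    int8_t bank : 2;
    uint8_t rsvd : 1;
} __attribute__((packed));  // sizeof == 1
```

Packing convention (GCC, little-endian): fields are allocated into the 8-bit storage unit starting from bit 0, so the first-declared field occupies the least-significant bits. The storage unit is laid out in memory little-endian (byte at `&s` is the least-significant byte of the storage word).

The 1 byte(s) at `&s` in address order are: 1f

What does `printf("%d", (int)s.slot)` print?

[0]=0x1f (little-endian) → word 0x1f
flags [0+:1] = (word>>0) & 0x1 = 1
slot [1+:2] = (word>>1) & 0x3 = 3  ←
prio [3+:1] = (word>>3) & 0x1 = 1
addr_hi [4+:1] = (word>>4) & 0x1 = 1
bank [5+:2] = (word>>5) & 0x3 = 0
rsvd [7+:1] = (word>>7) & 0x1 = 0

3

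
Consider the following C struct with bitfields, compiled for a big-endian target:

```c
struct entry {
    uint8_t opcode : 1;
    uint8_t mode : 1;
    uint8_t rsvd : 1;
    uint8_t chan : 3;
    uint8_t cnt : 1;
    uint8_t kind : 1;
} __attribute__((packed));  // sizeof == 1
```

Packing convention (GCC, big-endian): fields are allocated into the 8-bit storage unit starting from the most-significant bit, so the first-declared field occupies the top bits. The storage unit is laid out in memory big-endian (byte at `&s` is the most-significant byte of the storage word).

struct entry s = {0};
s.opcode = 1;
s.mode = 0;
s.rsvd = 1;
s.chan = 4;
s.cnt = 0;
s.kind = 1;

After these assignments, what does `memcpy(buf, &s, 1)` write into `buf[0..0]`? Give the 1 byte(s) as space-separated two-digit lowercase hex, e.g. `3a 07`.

b1

[7+:1] opcode=1 & 0x1 = 0x1; word=0x80
[6+:1] mode=0 & 0x1 = 0x0; word=0x80
[5+:1] rsvd=1 & 0x1 = 0x1; word=0xa0
[2+:3] chan=4 & 0x7 = 0x4; word=0xb0
[1+:1] cnt=0 & 0x1 = 0x0; word=0xb0
[0+:1] kind=1 & 0x1 = 0x1; word=0xb1
word = 0xb1 → big-endian bytes:
  [0]=0xb1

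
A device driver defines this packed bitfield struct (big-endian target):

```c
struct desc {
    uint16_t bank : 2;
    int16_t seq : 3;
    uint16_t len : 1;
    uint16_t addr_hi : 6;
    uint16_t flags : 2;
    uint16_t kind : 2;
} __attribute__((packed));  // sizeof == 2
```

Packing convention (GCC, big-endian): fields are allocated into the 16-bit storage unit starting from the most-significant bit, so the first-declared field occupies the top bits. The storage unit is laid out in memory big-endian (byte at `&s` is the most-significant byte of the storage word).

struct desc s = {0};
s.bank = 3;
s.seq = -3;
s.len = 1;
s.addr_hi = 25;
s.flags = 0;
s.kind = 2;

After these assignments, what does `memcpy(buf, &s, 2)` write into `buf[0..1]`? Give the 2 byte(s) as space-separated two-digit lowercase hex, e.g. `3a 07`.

bank:2 = 3 → 0x3 << 14 → word 0xc000
seq:3 = -3 → 0x5 << 11 → word 0xe800
len:1 = 1 → 0x1 << 10 → word 0xec00
addr_hi:6 = 25 → 0x19 << 4 → word 0xed90
flags:2 = 0 → 0x0 << 2 → word 0xed90
kind:2 = 2 → 0x2 << 0 → word 0xed92
word = 0xed92 → big-endian bytes:
  [0]=0xed  [1]=0x92

ed 92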